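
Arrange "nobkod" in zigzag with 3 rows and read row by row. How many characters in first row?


Zigzag "nobkod" into 3 rows:
Placing characters:
  'n' => row 0
  'o' => row 1
  'b' => row 2
  'k' => row 1
  'o' => row 0
  'd' => row 1
Rows:
  Row 0: "no"
  Row 1: "okd"
  Row 2: "b"
First row length: 2

2


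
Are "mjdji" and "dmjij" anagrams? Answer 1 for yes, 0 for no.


Strings: "mjdji", "dmjij"
Sorted first:  dijjm
Sorted second: dijjm
Sorted forms match => anagrams

1


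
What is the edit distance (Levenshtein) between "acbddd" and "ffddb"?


Computing edit distance: "acbddd" -> "ffddb"
DP table:
           f    f    d    d    b
      0    1    2    3    4    5
  a   1    1    2    3    4    5
  c   2    2    2    3    4    5
  b   3    3    3    3    4    4
  d   4    4    4    3    3    4
  d   5    5    5    4    3    4
  d   6    6    6    5    4    4
Edit distance = dp[6][5] = 4

4


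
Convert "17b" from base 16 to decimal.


Input: "17b" in base 16
Positional expansion:
  Digit '1' (value 1) x 16^2 = 256
  Digit '7' (value 7) x 16^1 = 112
  Digit 'b' (value 11) x 16^0 = 11
Sum = 379

379


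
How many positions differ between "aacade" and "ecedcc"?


Comparing "aacade" and "ecedcc" position by position:
  Position 0: 'a' vs 'e' => DIFFER
  Position 1: 'a' vs 'c' => DIFFER
  Position 2: 'c' vs 'e' => DIFFER
  Position 3: 'a' vs 'd' => DIFFER
  Position 4: 'd' vs 'c' => DIFFER
  Position 5: 'e' vs 'c' => DIFFER
Positions that differ: 6

6


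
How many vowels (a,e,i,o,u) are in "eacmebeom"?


Input: eacmebeom
Checking each character:
  'e' at position 0: vowel (running total: 1)
  'a' at position 1: vowel (running total: 2)
  'c' at position 2: consonant
  'm' at position 3: consonant
  'e' at position 4: vowel (running total: 3)
  'b' at position 5: consonant
  'e' at position 6: vowel (running total: 4)
  'o' at position 7: vowel (running total: 5)
  'm' at position 8: consonant
Total vowels: 5

5


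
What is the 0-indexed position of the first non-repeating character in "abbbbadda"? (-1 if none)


Input: abbbbadda
Character frequencies:
  'a': 3
  'b': 4
  'd': 2
Scanning left to right for freq == 1:
  Position 0 ('a'): freq=3, skip
  Position 1 ('b'): freq=4, skip
  Position 2 ('b'): freq=4, skip
  Position 3 ('b'): freq=4, skip
  Position 4 ('b'): freq=4, skip
  Position 5 ('a'): freq=3, skip
  Position 6 ('d'): freq=2, skip
  Position 7 ('d'): freq=2, skip
  Position 8 ('a'): freq=3, skip
  No unique character found => answer = -1

-1


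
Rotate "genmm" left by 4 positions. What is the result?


Input: "genmm", rotate left by 4
First 4 characters: "genm"
Remaining characters: "m"
Concatenate remaining + first: "m" + "genm" = "mgenm"

mgenm


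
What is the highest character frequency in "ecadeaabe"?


Input: ecadeaabe
Character counts:
  'a': 3
  'b': 1
  'c': 1
  'd': 1
  'e': 3
Maximum frequency: 3

3


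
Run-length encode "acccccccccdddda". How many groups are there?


Input: acccccccccdddda
Scanning for consecutive runs:
  Group 1: 'a' x 1 (positions 0-0)
  Group 2: 'c' x 9 (positions 1-9)
  Group 3: 'd' x 4 (positions 10-13)
  Group 4: 'a' x 1 (positions 14-14)
Total groups: 4

4


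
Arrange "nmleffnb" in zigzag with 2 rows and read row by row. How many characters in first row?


Zigzag "nmleffnb" into 2 rows:
Placing characters:
  'n' => row 0
  'm' => row 1
  'l' => row 0
  'e' => row 1
  'f' => row 0
  'f' => row 1
  'n' => row 0
  'b' => row 1
Rows:
  Row 0: "nlfn"
  Row 1: "mefb"
First row length: 4

4


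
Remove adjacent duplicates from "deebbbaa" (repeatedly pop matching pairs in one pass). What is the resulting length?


Input: deebbbaa
Stack-based adjacent duplicate removal:
  Read 'd': push. Stack: d
  Read 'e': push. Stack: de
  Read 'e': matches stack top 'e' => pop. Stack: d
  Read 'b': push. Stack: db
  Read 'b': matches stack top 'b' => pop. Stack: d
  Read 'b': push. Stack: db
  Read 'a': push. Stack: dba
  Read 'a': matches stack top 'a' => pop. Stack: db
Final stack: "db" (length 2)

2


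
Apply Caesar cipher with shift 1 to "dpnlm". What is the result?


Caesar cipher: shift "dpnlm" by 1
  'd' (pos 3) + 1 = pos 4 = 'e'
  'p' (pos 15) + 1 = pos 16 = 'q'
  'n' (pos 13) + 1 = pos 14 = 'o'
  'l' (pos 11) + 1 = pos 12 = 'm'
  'm' (pos 12) + 1 = pos 13 = 'n'
Result: eqomn

eqomn


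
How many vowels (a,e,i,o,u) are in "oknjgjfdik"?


Input: oknjgjfdik
Checking each character:
  'o' at position 0: vowel (running total: 1)
  'k' at position 1: consonant
  'n' at position 2: consonant
  'j' at position 3: consonant
  'g' at position 4: consonant
  'j' at position 5: consonant
  'f' at position 6: consonant
  'd' at position 7: consonant
  'i' at position 8: vowel (running total: 2)
  'k' at position 9: consonant
Total vowels: 2

2


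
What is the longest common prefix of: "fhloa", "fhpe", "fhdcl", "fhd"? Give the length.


Words: fhloa, fhpe, fhdcl, fhd
  Position 0: all 'f' => match
  Position 1: all 'h' => match
  Position 2: ('l', 'p', 'd', 'd') => mismatch, stop
LCP = "fh" (length 2)

2


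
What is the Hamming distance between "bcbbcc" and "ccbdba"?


Comparing "bcbbcc" and "ccbdba" position by position:
  Position 0: 'b' vs 'c' => differ
  Position 1: 'c' vs 'c' => same
  Position 2: 'b' vs 'b' => same
  Position 3: 'b' vs 'd' => differ
  Position 4: 'c' vs 'b' => differ
  Position 5: 'c' vs 'a' => differ
Total differences (Hamming distance): 4

4


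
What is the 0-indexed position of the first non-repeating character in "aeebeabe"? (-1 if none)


Input: aeebeabe
Character frequencies:
  'a': 2
  'b': 2
  'e': 4
Scanning left to right for freq == 1:
  Position 0 ('a'): freq=2, skip
  Position 1 ('e'): freq=4, skip
  Position 2 ('e'): freq=4, skip
  Position 3 ('b'): freq=2, skip
  Position 4 ('e'): freq=4, skip
  Position 5 ('a'): freq=2, skip
  Position 6 ('b'): freq=2, skip
  Position 7 ('e'): freq=4, skip
  No unique character found => answer = -1

-1


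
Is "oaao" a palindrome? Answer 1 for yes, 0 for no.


Input: oaao
Reversed: oaao
  Compare pos 0 ('o') with pos 3 ('o'): match
  Compare pos 1 ('a') with pos 2 ('a'): match
Result: palindrome

1


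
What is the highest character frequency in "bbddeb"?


Input: bbddeb
Character counts:
  'b': 3
  'd': 2
  'e': 1
Maximum frequency: 3

3


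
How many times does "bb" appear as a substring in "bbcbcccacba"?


Searching for "bb" in "bbcbcccacba"
Scanning each position:
  Position 0: "bb" => MATCH
  Position 1: "bc" => no
  Position 2: "cb" => no
  Position 3: "bc" => no
  Position 4: "cc" => no
  Position 5: "cc" => no
  Position 6: "ca" => no
  Position 7: "ac" => no
  Position 8: "cb" => no
  Position 9: "ba" => no
Total occurrences: 1

1


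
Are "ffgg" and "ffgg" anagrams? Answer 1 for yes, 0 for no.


Strings: "ffgg", "ffgg"
Sorted first:  ffgg
Sorted second: ffgg
Sorted forms match => anagrams

1


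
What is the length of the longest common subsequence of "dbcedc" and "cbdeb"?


LCS of "dbcedc" and "cbdeb"
DP table:
           c    b    d    e    b
      0    0    0    0    0    0
  d   0    0    0    1    1    1
  b   0    0    1    1    1    2
  c   0    1    1    1    1    2
  e   0    1    1    1    2    2
  d   0    1    1    2    2    2
  c   0    1    1    2    2    2
LCS length = dp[6][5] = 2

2


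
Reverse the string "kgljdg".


Input: kgljdg
Reading characters right to left:
  Position 5: 'g'
  Position 4: 'd'
  Position 3: 'j'
  Position 2: 'l'
  Position 1: 'g'
  Position 0: 'k'
Reversed: gdjlgk

gdjlgk


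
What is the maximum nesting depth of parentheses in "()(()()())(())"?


Input: "()(()()())(())"
Tracking depth:
  Position 0 '(': depth becomes 1
  Position 1 ')': depth becomes 0
  Position 2 '(': depth becomes 1
  Position 3 '(': depth becomes 2
  Position 4 ')': depth becomes 1
  Position 5 '(': depth becomes 2
  Position 6 ')': depth becomes 1
  Position 7 '(': depth becomes 2
  Position 8 ')': depth becomes 1
  Position 9 ')': depth becomes 0
  Position 10 '(': depth becomes 1
  Position 11 '(': depth becomes 2
  Position 12 ')': depth becomes 1
  Position 13 ')': depth becomes 0
Maximum depth reached: 2

2


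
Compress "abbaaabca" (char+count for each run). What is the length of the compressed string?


Input: abbaaabca
Runs:
  'a' x 1 => "a1"
  'b' x 2 => "b2"
  'a' x 3 => "a3"
  'b' x 1 => "b1"
  'c' x 1 => "c1"
  'a' x 1 => "a1"
Compressed: "a1b2a3b1c1a1"
Compressed length: 12

12


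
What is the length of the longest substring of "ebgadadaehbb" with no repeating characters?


Input: "ebgadadaehbb"
Sliding window (track last position of each char):
  Position 0 ('e'): window [0,0] length 1 -- new best
  Position 1 ('b'): window [0,1] length 2 -- new best
  Position 2 ('g'): window [0,2] length 3 -- new best
  Position 3 ('a'): window [0,3] length 4 -- new best
  Position 4 ('d'): window [0,4] length 5 -- new best
  Position 5 ('a'): repeat (last at 3), move window start to 4
  Position 5 ('a'): window [4,5] length 2
  Position 6 ('d'): repeat (last at 4), move window start to 5
  Position 6 ('d'): window [5,6] length 2
  Position 7 ('a'): repeat (last at 5), move window start to 6
  Position 7 ('a'): window [6,7] length 2
  Position 8 ('e'): window [6,8] length 3
  Position 9 ('h'): window [6,9] length 4
  Position 10 ('b'): window [6,10] length 5
  Position 11 ('b'): repeat (last at 10), move window start to 11
  Position 11 ('b'): window [11,11] length 1
Longest substring with no repeats: "ebgad" with length 5

5


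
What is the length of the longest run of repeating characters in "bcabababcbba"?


Input: "bcabababcbba"
Scanning for longest run:
  Position 1 ('c'): new char, reset run to 1
  Position 2 ('a'): new char, reset run to 1
  Position 3 ('b'): new char, reset run to 1
  Position 4 ('a'): new char, reset run to 1
  Position 5 ('b'): new char, reset run to 1
  Position 6 ('a'): new char, reset run to 1
  Position 7 ('b'): new char, reset run to 1
  Position 8 ('c'): new char, reset run to 1
  Position 9 ('b'): new char, reset run to 1
  Position 10 ('b'): continues run of 'b', length=2
  Position 11 ('a'): new char, reset run to 1
Longest run: 'b' with length 2

2


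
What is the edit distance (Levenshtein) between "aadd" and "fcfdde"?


Computing edit distance: "aadd" -> "fcfdde"
DP table:
           f    c    f    d    d    e
      0    1    2    3    4    5    6
  a   1    1    2    3    4    5    6
  a   2    2    2    3    4    5    6
  d   3    3    3    3    3    4    5
  d   4    4    4    4    3    3    4
Edit distance = dp[4][6] = 4

4


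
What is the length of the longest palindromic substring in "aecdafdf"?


Input: "aecdafdf"
Checking substrings for palindromes:
  [5:8] "fdf" (len 3) => palindrome
Longest palindromic substring: "fdf" with length 3

3


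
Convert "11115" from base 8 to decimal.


Input: "11115" in base 8
Positional expansion:
  Digit '1' (value 1) x 8^4 = 4096
  Digit '1' (value 1) x 8^3 = 512
  Digit '1' (value 1) x 8^2 = 64
  Digit '1' (value 1) x 8^1 = 8
  Digit '5' (value 5) x 8^0 = 5
Sum = 4685

4685


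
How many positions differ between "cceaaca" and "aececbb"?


Comparing "cceaaca" and "aececbb" position by position:
  Position 0: 'c' vs 'a' => DIFFER
  Position 1: 'c' vs 'e' => DIFFER
  Position 2: 'e' vs 'c' => DIFFER
  Position 3: 'a' vs 'e' => DIFFER
  Position 4: 'a' vs 'c' => DIFFER
  Position 5: 'c' vs 'b' => DIFFER
  Position 6: 'a' vs 'b' => DIFFER
Positions that differ: 7

7


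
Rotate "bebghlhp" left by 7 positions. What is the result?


Input: "bebghlhp", rotate left by 7
First 7 characters: "bebghlh"
Remaining characters: "p"
Concatenate remaining + first: "p" + "bebghlh" = "pbebghlh"

pbebghlh


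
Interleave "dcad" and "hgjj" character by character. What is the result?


Interleaving "dcad" and "hgjj":
  Position 0: 'd' from first, 'h' from second => "dh"
  Position 1: 'c' from first, 'g' from second => "cg"
  Position 2: 'a' from first, 'j' from second => "aj"
  Position 3: 'd' from first, 'j' from second => "dj"
Result: dhcgajdj

dhcgajdj


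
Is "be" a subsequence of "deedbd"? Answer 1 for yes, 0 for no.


Check if "be" is a subsequence of "deedbd"
Greedy scan:
  Position 0 ('d'): no match needed
  Position 1 ('e'): no match needed
  Position 2 ('e'): no match needed
  Position 3 ('d'): no match needed
  Position 4 ('b'): matches sub[0] = 'b'
  Position 5 ('d'): no match needed
Only matched 1/2 characters => not a subsequence

0


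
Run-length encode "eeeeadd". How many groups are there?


Input: eeeeadd
Scanning for consecutive runs:
  Group 1: 'e' x 4 (positions 0-3)
  Group 2: 'a' x 1 (positions 4-4)
  Group 3: 'd' x 2 (positions 5-6)
Total groups: 3

3


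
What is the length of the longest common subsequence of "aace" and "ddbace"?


LCS of "aace" and "ddbace"
DP table:
           d    d    b    a    c    e
      0    0    0    0    0    0    0
  a   0    0    0    0    1    1    1
  a   0    0    0    0    1    1    1
  c   0    0    0    0    1    2    2
  e   0    0    0    0    1    2    3
LCS length = dp[4][6] = 3

3


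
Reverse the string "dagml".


Input: dagml
Reading characters right to left:
  Position 4: 'l'
  Position 3: 'm'
  Position 2: 'g'
  Position 1: 'a'
  Position 0: 'd'
Reversed: lmgad

lmgad


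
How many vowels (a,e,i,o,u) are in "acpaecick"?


Input: acpaecick
Checking each character:
  'a' at position 0: vowel (running total: 1)
  'c' at position 1: consonant
  'p' at position 2: consonant
  'a' at position 3: vowel (running total: 2)
  'e' at position 4: vowel (running total: 3)
  'c' at position 5: consonant
  'i' at position 6: vowel (running total: 4)
  'c' at position 7: consonant
  'k' at position 8: consonant
Total vowels: 4

4


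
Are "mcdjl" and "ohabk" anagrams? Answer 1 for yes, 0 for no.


Strings: "mcdjl", "ohabk"
Sorted first:  cdjlm
Sorted second: abhko
Differ at position 0: 'c' vs 'a' => not anagrams

0


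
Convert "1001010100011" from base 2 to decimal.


Input: "1001010100011" in base 2
Positional expansion:
  Digit '1' (value 1) x 2^12 = 4096
  Digit '0' (value 0) x 2^11 = 0
  Digit '0' (value 0) x 2^10 = 0
  Digit '1' (value 1) x 2^9 = 512
  Digit '0' (value 0) x 2^8 = 0
  Digit '1' (value 1) x 2^7 = 128
  Digit '0' (value 0) x 2^6 = 0
  Digit '1' (value 1) x 2^5 = 32
  Digit '0' (value 0) x 2^4 = 0
  Digit '0' (value 0) x 2^3 = 0
  Digit '0' (value 0) x 2^2 = 0
  Digit '1' (value 1) x 2^1 = 2
  Digit '1' (value 1) x 2^0 = 1
Sum = 4771

4771


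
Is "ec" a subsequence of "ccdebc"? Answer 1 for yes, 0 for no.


Check if "ec" is a subsequence of "ccdebc"
Greedy scan:
  Position 0 ('c'): no match needed
  Position 1 ('c'): no match needed
  Position 2 ('d'): no match needed
  Position 3 ('e'): matches sub[0] = 'e'
  Position 4 ('b'): no match needed
  Position 5 ('c'): matches sub[1] = 'c'
All 2 characters matched => is a subsequence

1


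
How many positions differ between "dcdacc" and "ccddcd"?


Comparing "dcdacc" and "ccddcd" position by position:
  Position 0: 'd' vs 'c' => DIFFER
  Position 1: 'c' vs 'c' => same
  Position 2: 'd' vs 'd' => same
  Position 3: 'a' vs 'd' => DIFFER
  Position 4: 'c' vs 'c' => same
  Position 5: 'c' vs 'd' => DIFFER
Positions that differ: 3

3


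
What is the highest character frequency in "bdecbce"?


Input: bdecbce
Character counts:
  'b': 2
  'c': 2
  'd': 1
  'e': 2
Maximum frequency: 2

2


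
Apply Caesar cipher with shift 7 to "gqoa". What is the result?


Caesar cipher: shift "gqoa" by 7
  'g' (pos 6) + 7 = pos 13 = 'n'
  'q' (pos 16) + 7 = pos 23 = 'x'
  'o' (pos 14) + 7 = pos 21 = 'v'
  'a' (pos 0) + 7 = pos 7 = 'h'
Result: nxvh

nxvh


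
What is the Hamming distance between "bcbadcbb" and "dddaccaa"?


Comparing "bcbadcbb" and "dddaccaa" position by position:
  Position 0: 'b' vs 'd' => differ
  Position 1: 'c' vs 'd' => differ
  Position 2: 'b' vs 'd' => differ
  Position 3: 'a' vs 'a' => same
  Position 4: 'd' vs 'c' => differ
  Position 5: 'c' vs 'c' => same
  Position 6: 'b' vs 'a' => differ
  Position 7: 'b' vs 'a' => differ
Total differences (Hamming distance): 6

6


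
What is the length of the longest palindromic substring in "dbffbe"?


Input: "dbffbe"
Checking substrings for palindromes:
  [1:5] "bffb" (len 4) => palindrome
  [2:4] "ff" (len 2) => palindrome
Longest palindromic substring: "bffb" with length 4

4


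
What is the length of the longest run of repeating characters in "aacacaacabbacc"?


Input: "aacacaacabbacc"
Scanning for longest run:
  Position 1 ('a'): continues run of 'a', length=2
  Position 2 ('c'): new char, reset run to 1
  Position 3 ('a'): new char, reset run to 1
  Position 4 ('c'): new char, reset run to 1
  Position 5 ('a'): new char, reset run to 1
  Position 6 ('a'): continues run of 'a', length=2
  Position 7 ('c'): new char, reset run to 1
  Position 8 ('a'): new char, reset run to 1
  Position 9 ('b'): new char, reset run to 1
  Position 10 ('b'): continues run of 'b', length=2
  Position 11 ('a'): new char, reset run to 1
  Position 12 ('c'): new char, reset run to 1
  Position 13 ('c'): continues run of 'c', length=2
Longest run: 'a' with length 2

2


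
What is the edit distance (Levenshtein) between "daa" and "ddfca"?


Computing edit distance: "daa" -> "ddfca"
DP table:
           d    d    f    c    a
      0    1    2    3    4    5
  d   1    0    1    2    3    4
  a   2    1    1    2    3    3
  a   3    2    2    2    3    3
Edit distance = dp[3][5] = 3

3


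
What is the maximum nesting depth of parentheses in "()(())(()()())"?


Input: "()(())(()()())"
Tracking depth:
  Position 0 '(': depth becomes 1
  Position 1 ')': depth becomes 0
  Position 2 '(': depth becomes 1
  Position 3 '(': depth becomes 2
  Position 4 ')': depth becomes 1
  Position 5 ')': depth becomes 0
  Position 6 '(': depth becomes 1
  Position 7 '(': depth becomes 2
  Position 8 ')': depth becomes 1
  Position 9 '(': depth becomes 2
  Position 10 ')': depth becomes 1
  Position 11 '(': depth becomes 2
  Position 12 ')': depth becomes 1
  Position 13 ')': depth becomes 0
Maximum depth reached: 2

2


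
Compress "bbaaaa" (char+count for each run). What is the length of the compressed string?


Input: bbaaaa
Runs:
  'b' x 2 => "b2"
  'a' x 4 => "a4"
Compressed: "b2a4"
Compressed length: 4

4


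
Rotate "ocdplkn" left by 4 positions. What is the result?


Input: "ocdplkn", rotate left by 4
First 4 characters: "ocdp"
Remaining characters: "lkn"
Concatenate remaining + first: "lkn" + "ocdp" = "lknocdp"

lknocdp


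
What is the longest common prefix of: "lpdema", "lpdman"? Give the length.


Words: lpdema, lpdman
  Position 0: all 'l' => match
  Position 1: all 'p' => match
  Position 2: all 'd' => match
  Position 3: ('e', 'm') => mismatch, stop
LCP = "lpd" (length 3)

3


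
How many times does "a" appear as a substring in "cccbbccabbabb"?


Searching for "a" in "cccbbccabbabb"
Scanning each position:
  Position 0: "c" => no
  Position 1: "c" => no
  Position 2: "c" => no
  Position 3: "b" => no
  Position 4: "b" => no
  Position 5: "c" => no
  Position 6: "c" => no
  Position 7: "a" => MATCH
  Position 8: "b" => no
  Position 9: "b" => no
  Position 10: "a" => MATCH
  Position 11: "b" => no
  Position 12: "b" => no
Total occurrences: 2

2


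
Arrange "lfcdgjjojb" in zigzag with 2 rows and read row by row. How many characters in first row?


Zigzag "lfcdgjjojb" into 2 rows:
Placing characters:
  'l' => row 0
  'f' => row 1
  'c' => row 0
  'd' => row 1
  'g' => row 0
  'j' => row 1
  'j' => row 0
  'o' => row 1
  'j' => row 0
  'b' => row 1
Rows:
  Row 0: "lcgjj"
  Row 1: "fdjob"
First row length: 5

5


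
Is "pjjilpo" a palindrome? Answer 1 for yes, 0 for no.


Input: pjjilpo
Reversed: oplijjp
  Compare pos 0 ('p') with pos 6 ('o'): MISMATCH
  Compare pos 1 ('j') with pos 5 ('p'): MISMATCH
  Compare pos 2 ('j') with pos 4 ('l'): MISMATCH
Result: not a palindrome

0


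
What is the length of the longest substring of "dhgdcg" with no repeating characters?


Input: "dhgdcg"
Sliding window (track last position of each char):
  Position 0 ('d'): window [0,0] length 1 -- new best
  Position 1 ('h'): window [0,1] length 2 -- new best
  Position 2 ('g'): window [0,2] length 3 -- new best
  Position 3 ('d'): repeat (last at 0), move window start to 1
  Position 3 ('d'): window [1,3] length 3
  Position 4 ('c'): window [1,4] length 4 -- new best
  Position 5 ('g'): repeat (last at 2), move window start to 3
  Position 5 ('g'): window [3,5] length 3
Longest substring with no repeats: "hgdc" with length 4

4


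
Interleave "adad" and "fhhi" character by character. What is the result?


Interleaving "adad" and "fhhi":
  Position 0: 'a' from first, 'f' from second => "af"
  Position 1: 'd' from first, 'h' from second => "dh"
  Position 2: 'a' from first, 'h' from second => "ah"
  Position 3: 'd' from first, 'i' from second => "di"
Result: afdhahdi

afdhahdi


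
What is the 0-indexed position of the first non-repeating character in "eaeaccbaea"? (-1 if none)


Input: eaeaccbaea
Character frequencies:
  'a': 4
  'b': 1
  'c': 2
  'e': 3
Scanning left to right for freq == 1:
  Position 0 ('e'): freq=3, skip
  Position 1 ('a'): freq=4, skip
  Position 2 ('e'): freq=3, skip
  Position 3 ('a'): freq=4, skip
  Position 4 ('c'): freq=2, skip
  Position 5 ('c'): freq=2, skip
  Position 6 ('b'): unique! => answer = 6

6


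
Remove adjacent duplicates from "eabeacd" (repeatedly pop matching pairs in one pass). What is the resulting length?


Input: eabeacd
Stack-based adjacent duplicate removal:
  Read 'e': push. Stack: e
  Read 'a': push. Stack: ea
  Read 'b': push. Stack: eab
  Read 'e': push. Stack: eabe
  Read 'a': push. Stack: eabea
  Read 'c': push. Stack: eabeac
  Read 'd': push. Stack: eabeacd
Final stack: "eabeacd" (length 7)

7


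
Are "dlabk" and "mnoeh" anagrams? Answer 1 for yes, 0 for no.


Strings: "dlabk", "mnoeh"
Sorted first:  abdkl
Sorted second: ehmno
Differ at position 0: 'a' vs 'e' => not anagrams

0


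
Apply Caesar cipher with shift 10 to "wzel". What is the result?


Caesar cipher: shift "wzel" by 10
  'w' (pos 22) + 10 = pos 6 = 'g'
  'z' (pos 25) + 10 = pos 9 = 'j'
  'e' (pos 4) + 10 = pos 14 = 'o'
  'l' (pos 11) + 10 = pos 21 = 'v'
Result: gjov

gjov


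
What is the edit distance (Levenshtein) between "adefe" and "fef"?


Computing edit distance: "adefe" -> "fef"
DP table:
           f    e    f
      0    1    2    3
  a   1    1    2    3
  d   2    2    2    3
  e   3    3    2    3
  f   4    3    3    2
  e   5    4    3    3
Edit distance = dp[5][3] = 3

3


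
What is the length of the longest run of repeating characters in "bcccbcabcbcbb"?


Input: "bcccbcabcbcbb"
Scanning for longest run:
  Position 1 ('c'): new char, reset run to 1
  Position 2 ('c'): continues run of 'c', length=2
  Position 3 ('c'): continues run of 'c', length=3
  Position 4 ('b'): new char, reset run to 1
  Position 5 ('c'): new char, reset run to 1
  Position 6 ('a'): new char, reset run to 1
  Position 7 ('b'): new char, reset run to 1
  Position 8 ('c'): new char, reset run to 1
  Position 9 ('b'): new char, reset run to 1
  Position 10 ('c'): new char, reset run to 1
  Position 11 ('b'): new char, reset run to 1
  Position 12 ('b'): continues run of 'b', length=2
Longest run: 'c' with length 3

3


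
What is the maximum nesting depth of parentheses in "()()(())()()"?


Input: "()()(())()()"
Tracking depth:
  Position 0 '(': depth becomes 1
  Position 1 ')': depth becomes 0
  Position 2 '(': depth becomes 1
  Position 3 ')': depth becomes 0
  Position 4 '(': depth becomes 1
  Position 5 '(': depth becomes 2
  Position 6 ')': depth becomes 1
  Position 7 ')': depth becomes 0
  Position 8 '(': depth becomes 1
  Position 9 ')': depth becomes 0
  Position 10 '(': depth becomes 1
  Position 11 ')': depth becomes 0
Maximum depth reached: 2

2


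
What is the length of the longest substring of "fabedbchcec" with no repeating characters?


Input: "fabedbchcec"
Sliding window (track last position of each char):
  Position 0 ('f'): window [0,0] length 1 -- new best
  Position 1 ('a'): window [0,1] length 2 -- new best
  Position 2 ('b'): window [0,2] length 3 -- new best
  Position 3 ('e'): window [0,3] length 4 -- new best
  Position 4 ('d'): window [0,4] length 5 -- new best
  Position 5 ('b'): repeat (last at 2), move window start to 3
  Position 5 ('b'): window [3,5] length 3
  Position 6 ('c'): window [3,6] length 4
  Position 7 ('h'): window [3,7] length 5
  Position 8 ('c'): repeat (last at 6), move window start to 7
  Position 8 ('c'): window [7,8] length 2
  Position 9 ('e'): window [7,9] length 3
  Position 10 ('c'): repeat (last at 8), move window start to 9
  Position 10 ('c'): window [9,10] length 2
Longest substring with no repeats: "fabed" with length 5

5


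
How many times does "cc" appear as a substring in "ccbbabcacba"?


Searching for "cc" in "ccbbabcacba"
Scanning each position:
  Position 0: "cc" => MATCH
  Position 1: "cb" => no
  Position 2: "bb" => no
  Position 3: "ba" => no
  Position 4: "ab" => no
  Position 5: "bc" => no
  Position 6: "ca" => no
  Position 7: "ac" => no
  Position 8: "cb" => no
  Position 9: "ba" => no
Total occurrences: 1

1


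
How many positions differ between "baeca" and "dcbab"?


Comparing "baeca" and "dcbab" position by position:
  Position 0: 'b' vs 'd' => DIFFER
  Position 1: 'a' vs 'c' => DIFFER
  Position 2: 'e' vs 'b' => DIFFER
  Position 3: 'c' vs 'a' => DIFFER
  Position 4: 'a' vs 'b' => DIFFER
Positions that differ: 5

5


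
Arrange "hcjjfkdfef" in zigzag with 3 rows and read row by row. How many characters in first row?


Zigzag "hcjjfkdfef" into 3 rows:
Placing characters:
  'h' => row 0
  'c' => row 1
  'j' => row 2
  'j' => row 1
  'f' => row 0
  'k' => row 1
  'd' => row 2
  'f' => row 1
  'e' => row 0
  'f' => row 1
Rows:
  Row 0: "hfe"
  Row 1: "cjkff"
  Row 2: "jd"
First row length: 3

3


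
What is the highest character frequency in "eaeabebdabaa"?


Input: eaeabebdabaa
Character counts:
  'a': 5
  'b': 3
  'd': 1
  'e': 3
Maximum frequency: 5

5


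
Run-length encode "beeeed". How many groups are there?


Input: beeeed
Scanning for consecutive runs:
  Group 1: 'b' x 1 (positions 0-0)
  Group 2: 'e' x 4 (positions 1-4)
  Group 3: 'd' x 1 (positions 5-5)
Total groups: 3

3


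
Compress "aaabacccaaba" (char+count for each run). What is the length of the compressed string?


Input: aaabacccaaba
Runs:
  'a' x 3 => "a3"
  'b' x 1 => "b1"
  'a' x 1 => "a1"
  'c' x 3 => "c3"
  'a' x 2 => "a2"
  'b' x 1 => "b1"
  'a' x 1 => "a1"
Compressed: "a3b1a1c3a2b1a1"
Compressed length: 14

14


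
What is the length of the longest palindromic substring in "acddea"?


Input: "acddea"
Checking substrings for palindromes:
  [2:4] "dd" (len 2) => palindrome
Longest palindromic substring: "dd" with length 2

2


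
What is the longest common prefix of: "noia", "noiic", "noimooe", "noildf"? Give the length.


Words: noia, noiic, noimooe, noildf
  Position 0: all 'n' => match
  Position 1: all 'o' => match
  Position 2: all 'i' => match
  Position 3: ('a', 'i', 'm', 'l') => mismatch, stop
LCP = "noi" (length 3)

3


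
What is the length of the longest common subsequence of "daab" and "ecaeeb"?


LCS of "daab" and "ecaeeb"
DP table:
           e    c    a    e    e    b
      0    0    0    0    0    0    0
  d   0    0    0    0    0    0    0
  a   0    0    0    1    1    1    1
  a   0    0    0    1    1    1    1
  b   0    0    0    1    1    1    2
LCS length = dp[4][6] = 2

2


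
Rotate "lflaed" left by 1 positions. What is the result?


Input: "lflaed", rotate left by 1
First 1 characters: "l"
Remaining characters: "flaed"
Concatenate remaining + first: "flaed" + "l" = "flaedl"

flaedl


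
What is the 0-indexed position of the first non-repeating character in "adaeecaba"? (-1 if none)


Input: adaeecaba
Character frequencies:
  'a': 4
  'b': 1
  'c': 1
  'd': 1
  'e': 2
Scanning left to right for freq == 1:
  Position 0 ('a'): freq=4, skip
  Position 1 ('d'): unique! => answer = 1

1


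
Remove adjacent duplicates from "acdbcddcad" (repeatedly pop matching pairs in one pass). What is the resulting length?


Input: acdbcddcad
Stack-based adjacent duplicate removal:
  Read 'a': push. Stack: a
  Read 'c': push. Stack: ac
  Read 'd': push. Stack: acd
  Read 'b': push. Stack: acdb
  Read 'c': push. Stack: acdbc
  Read 'd': push. Stack: acdbcd
  Read 'd': matches stack top 'd' => pop. Stack: acdbc
  Read 'c': matches stack top 'c' => pop. Stack: acdb
  Read 'a': push. Stack: acdba
  Read 'd': push. Stack: acdbad
Final stack: "acdbad" (length 6)

6


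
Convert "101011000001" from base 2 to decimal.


Input: "101011000001" in base 2
Positional expansion:
  Digit '1' (value 1) x 2^11 = 2048
  Digit '0' (value 0) x 2^10 = 0
  Digit '1' (value 1) x 2^9 = 512
  Digit '0' (value 0) x 2^8 = 0
  Digit '1' (value 1) x 2^7 = 128
  Digit '1' (value 1) x 2^6 = 64
  Digit '0' (value 0) x 2^5 = 0
  Digit '0' (value 0) x 2^4 = 0
  Digit '0' (value 0) x 2^3 = 0
  Digit '0' (value 0) x 2^2 = 0
  Digit '0' (value 0) x 2^1 = 0
  Digit '1' (value 1) x 2^0 = 1
Sum = 2753

2753


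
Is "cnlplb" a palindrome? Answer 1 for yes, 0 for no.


Input: cnlplb
Reversed: blplnc
  Compare pos 0 ('c') with pos 5 ('b'): MISMATCH
  Compare pos 1 ('n') with pos 4 ('l'): MISMATCH
  Compare pos 2 ('l') with pos 3 ('p'): MISMATCH
Result: not a palindrome

0


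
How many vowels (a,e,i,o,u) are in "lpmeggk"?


Input: lpmeggk
Checking each character:
  'l' at position 0: consonant
  'p' at position 1: consonant
  'm' at position 2: consonant
  'e' at position 3: vowel (running total: 1)
  'g' at position 4: consonant
  'g' at position 5: consonant
  'k' at position 6: consonant
Total vowels: 1

1


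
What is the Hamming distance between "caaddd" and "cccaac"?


Comparing "caaddd" and "cccaac" position by position:
  Position 0: 'c' vs 'c' => same
  Position 1: 'a' vs 'c' => differ
  Position 2: 'a' vs 'c' => differ
  Position 3: 'd' vs 'a' => differ
  Position 4: 'd' vs 'a' => differ
  Position 5: 'd' vs 'c' => differ
Total differences (Hamming distance): 5

5


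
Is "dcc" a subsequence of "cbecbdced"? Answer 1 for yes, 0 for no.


Check if "dcc" is a subsequence of "cbecbdced"
Greedy scan:
  Position 0 ('c'): no match needed
  Position 1 ('b'): no match needed
  Position 2 ('e'): no match needed
  Position 3 ('c'): no match needed
  Position 4 ('b'): no match needed
  Position 5 ('d'): matches sub[0] = 'd'
  Position 6 ('c'): matches sub[1] = 'c'
  Position 7 ('e'): no match needed
  Position 8 ('d'): no match needed
Only matched 2/3 characters => not a subsequence

0


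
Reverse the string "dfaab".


Input: dfaab
Reading characters right to left:
  Position 4: 'b'
  Position 3: 'a'
  Position 2: 'a'
  Position 1: 'f'
  Position 0: 'd'
Reversed: baafd

baafd


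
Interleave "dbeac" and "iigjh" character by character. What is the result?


Interleaving "dbeac" and "iigjh":
  Position 0: 'd' from first, 'i' from second => "di"
  Position 1: 'b' from first, 'i' from second => "bi"
  Position 2: 'e' from first, 'g' from second => "eg"
  Position 3: 'a' from first, 'j' from second => "aj"
  Position 4: 'c' from first, 'h' from second => "ch"
Result: dibiegajch

dibiegajch


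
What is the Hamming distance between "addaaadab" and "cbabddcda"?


Comparing "addaaadab" and "cbabddcda" position by position:
  Position 0: 'a' vs 'c' => differ
  Position 1: 'd' vs 'b' => differ
  Position 2: 'd' vs 'a' => differ
  Position 3: 'a' vs 'b' => differ
  Position 4: 'a' vs 'd' => differ
  Position 5: 'a' vs 'd' => differ
  Position 6: 'd' vs 'c' => differ
  Position 7: 'a' vs 'd' => differ
  Position 8: 'b' vs 'a' => differ
Total differences (Hamming distance): 9

9


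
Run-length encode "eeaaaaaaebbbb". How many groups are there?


Input: eeaaaaaaebbbb
Scanning for consecutive runs:
  Group 1: 'e' x 2 (positions 0-1)
  Group 2: 'a' x 6 (positions 2-7)
  Group 3: 'e' x 1 (positions 8-8)
  Group 4: 'b' x 4 (positions 9-12)
Total groups: 4

4


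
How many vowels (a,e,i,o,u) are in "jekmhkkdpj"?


Input: jekmhkkdpj
Checking each character:
  'j' at position 0: consonant
  'e' at position 1: vowel (running total: 1)
  'k' at position 2: consonant
  'm' at position 3: consonant
  'h' at position 4: consonant
  'k' at position 5: consonant
  'k' at position 6: consonant
  'd' at position 7: consonant
  'p' at position 8: consonant
  'j' at position 9: consonant
Total vowels: 1

1


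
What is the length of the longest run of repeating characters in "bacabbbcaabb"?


Input: "bacabbbcaabb"
Scanning for longest run:
  Position 1 ('a'): new char, reset run to 1
  Position 2 ('c'): new char, reset run to 1
  Position 3 ('a'): new char, reset run to 1
  Position 4 ('b'): new char, reset run to 1
  Position 5 ('b'): continues run of 'b', length=2
  Position 6 ('b'): continues run of 'b', length=3
  Position 7 ('c'): new char, reset run to 1
  Position 8 ('a'): new char, reset run to 1
  Position 9 ('a'): continues run of 'a', length=2
  Position 10 ('b'): new char, reset run to 1
  Position 11 ('b'): continues run of 'b', length=2
Longest run: 'b' with length 3

3


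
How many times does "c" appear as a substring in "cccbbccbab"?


Searching for "c" in "cccbbccbab"
Scanning each position:
  Position 0: "c" => MATCH
  Position 1: "c" => MATCH
  Position 2: "c" => MATCH
  Position 3: "b" => no
  Position 4: "b" => no
  Position 5: "c" => MATCH
  Position 6: "c" => MATCH
  Position 7: "b" => no
  Position 8: "a" => no
  Position 9: "b" => no
Total occurrences: 5

5


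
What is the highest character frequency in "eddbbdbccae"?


Input: eddbbdbccae
Character counts:
  'a': 1
  'b': 3
  'c': 2
  'd': 3
  'e': 2
Maximum frequency: 3

3


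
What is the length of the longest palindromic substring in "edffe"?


Input: "edffe"
Checking substrings for palindromes:
  [2:4] "ff" (len 2) => palindrome
Longest palindromic substring: "ff" with length 2

2


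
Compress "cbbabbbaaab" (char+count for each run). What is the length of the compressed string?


Input: cbbabbbaaab
Runs:
  'c' x 1 => "c1"
  'b' x 2 => "b2"
  'a' x 1 => "a1"
  'b' x 3 => "b3"
  'a' x 3 => "a3"
  'b' x 1 => "b1"
Compressed: "c1b2a1b3a3b1"
Compressed length: 12

12


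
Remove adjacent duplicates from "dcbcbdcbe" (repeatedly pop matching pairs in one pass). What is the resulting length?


Input: dcbcbdcbe
Stack-based adjacent duplicate removal:
  Read 'd': push. Stack: d
  Read 'c': push. Stack: dc
  Read 'b': push. Stack: dcb
  Read 'c': push. Stack: dcbc
  Read 'b': push. Stack: dcbcb
  Read 'd': push. Stack: dcbcbd
  Read 'c': push. Stack: dcbcbdc
  Read 'b': push. Stack: dcbcbdcb
  Read 'e': push. Stack: dcbcbdcbe
Final stack: "dcbcbdcbe" (length 9)

9


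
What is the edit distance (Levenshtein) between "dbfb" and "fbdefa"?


Computing edit distance: "dbfb" -> "fbdefa"
DP table:
           f    b    d    e    f    a
      0    1    2    3    4    5    6
  d   1    1    2    2    3    4    5
  b   2    2    1    2    3    4    5
  f   3    2    2    2    3    3    4
  b   4    3    2    3    3    4    4
Edit distance = dp[4][6] = 4

4


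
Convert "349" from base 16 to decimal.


Input: "349" in base 16
Positional expansion:
  Digit '3' (value 3) x 16^2 = 768
  Digit '4' (value 4) x 16^1 = 64
  Digit '9' (value 9) x 16^0 = 9
Sum = 841

841


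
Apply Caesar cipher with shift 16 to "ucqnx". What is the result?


Caesar cipher: shift "ucqnx" by 16
  'u' (pos 20) + 16 = pos 10 = 'k'
  'c' (pos 2) + 16 = pos 18 = 's'
  'q' (pos 16) + 16 = pos 6 = 'g'
  'n' (pos 13) + 16 = pos 3 = 'd'
  'x' (pos 23) + 16 = pos 13 = 'n'
Result: ksgdn

ksgdn


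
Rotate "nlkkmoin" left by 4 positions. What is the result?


Input: "nlkkmoin", rotate left by 4
First 4 characters: "nlkk"
Remaining characters: "moin"
Concatenate remaining + first: "moin" + "nlkk" = "moinnlkk"

moinnlkk


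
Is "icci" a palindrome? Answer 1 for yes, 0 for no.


Input: icci
Reversed: icci
  Compare pos 0 ('i') with pos 3 ('i'): match
  Compare pos 1 ('c') with pos 2 ('c'): match
Result: palindrome

1


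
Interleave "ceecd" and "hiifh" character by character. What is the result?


Interleaving "ceecd" and "hiifh":
  Position 0: 'c' from first, 'h' from second => "ch"
  Position 1: 'e' from first, 'i' from second => "ei"
  Position 2: 'e' from first, 'i' from second => "ei"
  Position 3: 'c' from first, 'f' from second => "cf"
  Position 4: 'd' from first, 'h' from second => "dh"
Result: cheieicfdh

cheieicfdh


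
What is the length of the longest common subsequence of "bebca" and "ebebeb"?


LCS of "bebca" and "ebebeb"
DP table:
           e    b    e    b    e    b
      0    0    0    0    0    0    0
  b   0    0    1    1    1    1    1
  e   0    1    1    2    2    2    2
  b   0    1    2    2    3    3    3
  c   0    1    2    2    3    3    3
  a   0    1    2    2    3    3    3
LCS length = dp[5][6] = 3

3


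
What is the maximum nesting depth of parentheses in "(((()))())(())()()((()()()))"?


Input: "(((()))())(())()()((()()()))"
Tracking depth:
  Position 0 '(': depth becomes 1
  Position 1 '(': depth becomes 2
  Position 2 '(': depth becomes 3
  Position 3 '(': depth becomes 4
  Position 4 ')': depth becomes 3
  Position 5 ')': depth becomes 2
  Position 6 ')': depth becomes 1
  Position 7 '(': depth becomes 2
  Position 8 ')': depth becomes 1
  Position 9 ')': depth becomes 0
  Position 10 '(': depth becomes 1
  Position 11 '(': depth becomes 2
  Position 12 ')': depth becomes 1
  Position 13 ')': depth becomes 0
  Position 14 '(': depth becomes 1
  Position 15 ')': depth becomes 0
  Position 16 '(': depth becomes 1
  Position 17 ')': depth becomes 0
  Position 18 '(': depth becomes 1
  Position 19 '(': depth becomes 2
  Position 20 '(': depth becomes 3
  Position 21 ')': depth becomes 2
  Position 22 '(': depth becomes 3
  Position 23 ')': depth becomes 2
  Position 24 '(': depth becomes 3
  Position 25 ')': depth becomes 2
  Position 26 ')': depth becomes 1
  Position 27 ')': depth becomes 0
Maximum depth reached: 4

4


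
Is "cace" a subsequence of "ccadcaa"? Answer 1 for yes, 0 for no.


Check if "cace" is a subsequence of "ccadcaa"
Greedy scan:
  Position 0 ('c'): matches sub[0] = 'c'
  Position 1 ('c'): no match needed
  Position 2 ('a'): matches sub[1] = 'a'
  Position 3 ('d'): no match needed
  Position 4 ('c'): matches sub[2] = 'c'
  Position 5 ('a'): no match needed
  Position 6 ('a'): no match needed
Only matched 3/4 characters => not a subsequence

0


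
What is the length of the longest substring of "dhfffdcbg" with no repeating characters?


Input: "dhfffdcbg"
Sliding window (track last position of each char):
  Position 0 ('d'): window [0,0] length 1 -- new best
  Position 1 ('h'): window [0,1] length 2 -- new best
  Position 2 ('f'): window [0,2] length 3 -- new best
  Position 3 ('f'): repeat (last at 2), move window start to 3
  Position 3 ('f'): window [3,3] length 1
  Position 4 ('f'): repeat (last at 3), move window start to 4
  Position 4 ('f'): window [4,4] length 1
  Position 5 ('d'): window [4,5] length 2
  Position 6 ('c'): window [4,6] length 3
  Position 7 ('b'): window [4,7] length 4 -- new best
  Position 8 ('g'): window [4,8] length 5 -- new best
Longest substring with no repeats: "fdcbg" with length 5

5


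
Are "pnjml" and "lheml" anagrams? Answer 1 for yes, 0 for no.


Strings: "pnjml", "lheml"
Sorted first:  jlmnp
Sorted second: ehllm
Differ at position 0: 'j' vs 'e' => not anagrams

0


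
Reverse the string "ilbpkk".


Input: ilbpkk
Reading characters right to left:
  Position 5: 'k'
  Position 4: 'k'
  Position 3: 'p'
  Position 2: 'b'
  Position 1: 'l'
  Position 0: 'i'
Reversed: kkpbli

kkpbli


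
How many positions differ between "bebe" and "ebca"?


Comparing "bebe" and "ebca" position by position:
  Position 0: 'b' vs 'e' => DIFFER
  Position 1: 'e' vs 'b' => DIFFER
  Position 2: 'b' vs 'c' => DIFFER
  Position 3: 'e' vs 'a' => DIFFER
Positions that differ: 4

4
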